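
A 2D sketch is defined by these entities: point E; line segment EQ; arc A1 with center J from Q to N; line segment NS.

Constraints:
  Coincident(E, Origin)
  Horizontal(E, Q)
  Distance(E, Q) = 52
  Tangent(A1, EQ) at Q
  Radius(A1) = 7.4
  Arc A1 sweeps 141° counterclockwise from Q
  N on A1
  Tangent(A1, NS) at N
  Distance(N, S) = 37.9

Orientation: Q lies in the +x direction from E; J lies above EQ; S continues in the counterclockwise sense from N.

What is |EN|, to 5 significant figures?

58.163

E is at the origin; E and Q share the same y with |EQ| = 52.0 and Q on the +x side, so Q = (52.000, 0.0000). Since A1 is tangent to EQ there, JQ ⟂ EQ, so J = Q + (0, 7.4) = (52.000, 7.4000). On A1, Q sits at bearing -90° from J; a 141° counterclockwise sweep puts N at bearing 51°, so N = J + 7.4·(cos 51°, sin 51°) = (56.657, 13.151). Then |EN| = |N − E| = 58.163.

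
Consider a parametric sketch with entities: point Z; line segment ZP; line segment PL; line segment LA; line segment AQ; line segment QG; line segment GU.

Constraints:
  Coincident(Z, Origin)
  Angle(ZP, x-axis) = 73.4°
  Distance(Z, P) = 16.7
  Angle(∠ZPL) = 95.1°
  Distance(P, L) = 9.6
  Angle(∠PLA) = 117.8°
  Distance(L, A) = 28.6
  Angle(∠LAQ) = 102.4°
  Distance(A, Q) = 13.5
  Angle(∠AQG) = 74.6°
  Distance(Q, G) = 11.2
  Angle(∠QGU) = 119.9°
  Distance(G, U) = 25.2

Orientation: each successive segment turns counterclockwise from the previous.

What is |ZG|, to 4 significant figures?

11.86

Z is at the origin; ZP runs at 73.4° with length 16.7, so P = (4.771, 16.00). ∠ZPL = 95.1° gives PL at 158.3° from the x-axis; with |PL| = 9.6, L = (-4.149, 19.55). ∠PLA = 117.8° gives LA at -139.5° from the x-axis; with |LA| = 28.6, A = (-25.90, 0.9793). ∠LAQ = 102.4° gives AQ at -61.90° from the x-axis; with |AQ| = 13.5, Q = (-19.54, -10.93). ∠AQG = 74.6° gives QG at 43.50° from the x-axis; with |QG| = 11.2, G = (-11.41, -3.220). Then |ZG| = |G − Z| = 11.86.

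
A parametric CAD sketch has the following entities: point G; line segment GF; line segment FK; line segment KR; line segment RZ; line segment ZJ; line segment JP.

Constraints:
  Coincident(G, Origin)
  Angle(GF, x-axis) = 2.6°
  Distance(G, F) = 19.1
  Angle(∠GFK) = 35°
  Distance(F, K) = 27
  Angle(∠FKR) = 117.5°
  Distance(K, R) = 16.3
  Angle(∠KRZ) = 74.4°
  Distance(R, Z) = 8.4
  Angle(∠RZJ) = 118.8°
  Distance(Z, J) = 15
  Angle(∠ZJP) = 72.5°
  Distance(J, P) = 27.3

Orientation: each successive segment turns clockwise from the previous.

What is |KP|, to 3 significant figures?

15.8

G is at the origin; GF runs at 2.6° with length 19.1, so F = (19.1, 0.866). ∠GFK = 35.0° gives FK at -142° from the x-axis; with |FK| = 27.0, K = (-2.31, -15.6). ∠FKR = 117.5° gives KR at 155° from the x-axis; with |KR| = 16.3, R = (-17.1, -8.74). ∠KRZ = 74.4° gives RZ at 49.5° from the x-axis; with |RZ| = 8.4, Z = (-11.6, -2.36). ∠RZJ = 118.8° gives ZJ at -11.7° from the x-axis; with |ZJ| = 15.0, J = (3.05, -5.40). ∠ZJP = 72.5° gives JP at -119° from the x-axis; with |JP| = 27.3, P = (-10.3, -29.2). Then |KP| = |P − K| = 15.8.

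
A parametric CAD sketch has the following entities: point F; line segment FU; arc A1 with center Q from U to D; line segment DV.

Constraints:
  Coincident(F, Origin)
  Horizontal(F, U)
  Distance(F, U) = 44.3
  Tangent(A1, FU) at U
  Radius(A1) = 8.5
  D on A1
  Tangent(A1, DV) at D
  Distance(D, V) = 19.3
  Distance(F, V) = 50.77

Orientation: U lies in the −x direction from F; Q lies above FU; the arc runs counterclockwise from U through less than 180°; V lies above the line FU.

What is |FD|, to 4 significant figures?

37.71

Checks: |FU| = 44.30 ✓; |QD| = 8.500 ✓; ∠(QD, DV) = 90.00° ✓; |DV| = 19.30 ✓; |FV| = 50.77 ✓.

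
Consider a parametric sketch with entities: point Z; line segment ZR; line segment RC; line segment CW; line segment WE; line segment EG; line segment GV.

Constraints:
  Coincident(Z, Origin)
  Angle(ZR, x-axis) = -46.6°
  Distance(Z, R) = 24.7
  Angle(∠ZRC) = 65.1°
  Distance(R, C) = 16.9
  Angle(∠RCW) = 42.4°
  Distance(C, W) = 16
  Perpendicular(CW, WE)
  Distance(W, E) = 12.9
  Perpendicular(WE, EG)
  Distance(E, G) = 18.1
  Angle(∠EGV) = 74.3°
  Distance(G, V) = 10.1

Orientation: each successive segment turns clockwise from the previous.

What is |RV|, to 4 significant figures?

14.42

Z is at the origin; ZR runs at -46.6° with length 24.7, so R = (16.97, -17.95). ∠ZRC = 65.1° gives RC at -161.5° from the x-axis; with |RC| = 16.9, C = (0.9444, -23.31). ∠RCW = 42.4° gives CW at 60.90° from the x-axis; with |CW| = 16.0, W = (8.726, -9.328). The perpendicularity gives WE at right angles to CW, so WE runs at -29.10°; with |WE| = 12.9, E = (20.00, -15.60). WE is perpendicular to EG, so EG runs at -119.1°; with |EG| = 18.1, G = (11.19, -31.42). ∠EGV = 74.3° gives GV at 135.2° from the x-axis; with |GV| = 10.1, V = (4.028, -24.30). Then |RV| = |V − R| = 14.42.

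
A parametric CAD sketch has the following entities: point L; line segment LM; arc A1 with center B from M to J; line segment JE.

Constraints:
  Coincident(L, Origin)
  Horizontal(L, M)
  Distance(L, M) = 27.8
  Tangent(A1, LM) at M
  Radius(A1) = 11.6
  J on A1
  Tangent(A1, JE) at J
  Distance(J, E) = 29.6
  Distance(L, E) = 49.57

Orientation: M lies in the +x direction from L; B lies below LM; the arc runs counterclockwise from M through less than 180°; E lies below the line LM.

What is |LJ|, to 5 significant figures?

22.121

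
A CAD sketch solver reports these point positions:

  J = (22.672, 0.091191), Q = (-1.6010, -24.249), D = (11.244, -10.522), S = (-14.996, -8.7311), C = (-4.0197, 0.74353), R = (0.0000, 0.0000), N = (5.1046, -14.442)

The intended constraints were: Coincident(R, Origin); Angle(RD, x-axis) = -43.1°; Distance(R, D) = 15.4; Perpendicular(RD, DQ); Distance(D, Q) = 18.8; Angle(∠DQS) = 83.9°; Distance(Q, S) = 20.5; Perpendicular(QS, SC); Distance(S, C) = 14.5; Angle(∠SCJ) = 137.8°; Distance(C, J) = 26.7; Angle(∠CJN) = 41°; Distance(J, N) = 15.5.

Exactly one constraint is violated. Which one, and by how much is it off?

Distance(J, N) = 15.5 — off by 7.30.

R = (0.00, 0.00) ✓; RD at -43.10° ✓; |RD| = 15.40 ✓; ∠(RD, DQ) = 90.00° ✓; |DQ| = 18.80 ✓; ∠DQS = 83.90° ✓; |QS| = 20.50 ✓; ∠(QS, SC) = 90.00° ✓; |SC| = 14.50 ✓; ∠SCJ = 137.8° ✓; |CJ| = 26.70 ✓; ∠CJN = 41.00° ✓; |JN| = 22.80 ✗.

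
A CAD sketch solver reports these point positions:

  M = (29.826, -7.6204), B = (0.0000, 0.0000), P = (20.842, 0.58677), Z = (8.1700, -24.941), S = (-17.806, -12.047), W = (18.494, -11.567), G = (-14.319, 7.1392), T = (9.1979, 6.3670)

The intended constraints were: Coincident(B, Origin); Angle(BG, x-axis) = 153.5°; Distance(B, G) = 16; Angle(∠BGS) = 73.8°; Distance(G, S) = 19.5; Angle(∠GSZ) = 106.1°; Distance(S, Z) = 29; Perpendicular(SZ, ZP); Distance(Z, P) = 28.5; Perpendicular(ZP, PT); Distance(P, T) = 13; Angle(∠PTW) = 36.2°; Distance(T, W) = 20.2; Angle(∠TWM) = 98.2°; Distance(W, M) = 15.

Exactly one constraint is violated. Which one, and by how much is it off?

Distance(W, M) = 15 — off by 3.00.

B = (0.00, 0.00) ✓; BG at 153.5° ✓; |BG| = 16.00 ✓; ∠BGS = 73.80° ✓; |GS| = 19.50 ✓; ∠GSZ = 106.1° ✓; |SZ| = 29.00 ✓; ∠(SZ, ZP) = 90.00° ✓; |ZP| = 28.50 ✓; ∠(ZP, PT) = 90.00° ✓; |PT| = 13.00 ✓; ∠PTW = 36.20° ✓; |TW| = 20.20 ✓; ∠TWM = 98.20° ✓; |WM| = 12.00 ✗.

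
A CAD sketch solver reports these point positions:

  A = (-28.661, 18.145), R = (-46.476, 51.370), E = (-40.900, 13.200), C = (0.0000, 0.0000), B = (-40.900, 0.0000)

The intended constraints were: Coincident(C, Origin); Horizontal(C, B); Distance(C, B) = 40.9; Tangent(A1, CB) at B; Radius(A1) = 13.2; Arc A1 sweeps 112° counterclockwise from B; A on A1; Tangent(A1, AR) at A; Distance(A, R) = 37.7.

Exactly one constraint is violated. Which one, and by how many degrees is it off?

Tangent(A1, AR) at A — off by 6.20°.

C = (0.00, 0.00) ✓; C.y = 0.00, B.y = 0.00 ✓; |CB| = 40.90 ✓; ∠(EB, BC) = 90.00° ✓; |EB| = 13.20 ✓; bearing(E→A) − bearing(E→B) = 112.0° ✓; |EA| = 13.20 ✓; ∠(EA, AR) = 83.80° ✗; |AR| = 37.70 ✓.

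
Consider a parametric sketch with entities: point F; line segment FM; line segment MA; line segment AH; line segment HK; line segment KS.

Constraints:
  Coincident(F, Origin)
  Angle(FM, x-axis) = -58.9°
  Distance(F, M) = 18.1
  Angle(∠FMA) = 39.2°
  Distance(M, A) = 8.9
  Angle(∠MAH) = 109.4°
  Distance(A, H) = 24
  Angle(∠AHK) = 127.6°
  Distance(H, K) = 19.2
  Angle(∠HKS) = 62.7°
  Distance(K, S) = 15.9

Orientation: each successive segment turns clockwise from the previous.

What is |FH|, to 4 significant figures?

11.55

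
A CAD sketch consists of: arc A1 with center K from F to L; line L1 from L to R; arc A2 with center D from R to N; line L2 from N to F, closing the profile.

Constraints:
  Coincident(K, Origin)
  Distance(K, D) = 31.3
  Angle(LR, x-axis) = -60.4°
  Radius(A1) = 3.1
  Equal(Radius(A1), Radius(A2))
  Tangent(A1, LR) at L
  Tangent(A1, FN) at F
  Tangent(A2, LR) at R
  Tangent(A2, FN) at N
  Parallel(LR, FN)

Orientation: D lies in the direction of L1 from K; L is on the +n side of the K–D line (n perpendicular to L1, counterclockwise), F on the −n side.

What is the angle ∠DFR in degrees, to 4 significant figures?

5.548°

The slot axis is L1's direction at -60.4°, so u = (cos -60.4°, sin -60.4°) = (0.4939, -0.8695) and n = (−sin -60.4°, cos -60.4°) = (0.8695, 0.4939). K is at the origin and D lies 31.3 along u from K, so D = 31.3·u = (15.46, -27.22). Tangency of A1 to both parallel lines with radius 3.1 puts L and F at K ± 3.1·n: L = (2.695, 1.531), F = (-2.695, -1.531). Equal radii place R and N the same way about D: R = D + 3.1·n = (18.16, -25.68), N = D − 3.1·n = (12.76, -28.75). Then cos ∠DFR = FD·FR / (|FD||FR|), giving 5.548°.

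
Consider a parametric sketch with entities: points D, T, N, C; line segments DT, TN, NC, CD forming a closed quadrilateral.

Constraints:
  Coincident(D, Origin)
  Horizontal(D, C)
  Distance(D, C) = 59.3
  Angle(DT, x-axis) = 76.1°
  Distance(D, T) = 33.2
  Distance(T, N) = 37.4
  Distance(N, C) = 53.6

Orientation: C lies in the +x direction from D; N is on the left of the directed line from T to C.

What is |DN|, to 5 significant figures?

64.708

D is at the origin; DC is horizontal with |DC| = 59.3 and C in +x, so C = (59.3, 0). DT runs at 76.1° with |DT| = 33.2, so T = (7.9756, 32.228). N is determined by |TN| = 37.4 and |NC| = 53.6 together: it lies at the intersection of circle(T, 37.4) and circle(C, 53.6). With |TC| = 60.604, the foot of the radical line on TC is 18.139 from T and the perpendicular offset is √(37.4² − 18.139²) = 32.707. Taking the left-of-TC solution: N = (40.730, 50.280).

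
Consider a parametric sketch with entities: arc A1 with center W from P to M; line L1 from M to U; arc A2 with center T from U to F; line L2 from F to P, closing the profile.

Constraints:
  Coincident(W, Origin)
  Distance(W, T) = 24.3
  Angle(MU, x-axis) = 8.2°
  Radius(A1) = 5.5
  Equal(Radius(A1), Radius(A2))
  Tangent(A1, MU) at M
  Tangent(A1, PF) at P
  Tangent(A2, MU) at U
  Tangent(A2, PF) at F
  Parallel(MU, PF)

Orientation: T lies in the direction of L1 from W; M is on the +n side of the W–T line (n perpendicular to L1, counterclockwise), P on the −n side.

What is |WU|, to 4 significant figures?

24.91

Tangency of A1 to both parallel lines with radius 5.5 puts M and P at W ± 5.5·n: M = (-0.7845, 5.444), P = (0.7845, -5.444). Equal radii place U and F the same way about T: U = T + 5.5·n = (23.27, 8.910), F = T − 5.5·n = (24.84, -1.978). Then |WU| = |U − W| = 24.91.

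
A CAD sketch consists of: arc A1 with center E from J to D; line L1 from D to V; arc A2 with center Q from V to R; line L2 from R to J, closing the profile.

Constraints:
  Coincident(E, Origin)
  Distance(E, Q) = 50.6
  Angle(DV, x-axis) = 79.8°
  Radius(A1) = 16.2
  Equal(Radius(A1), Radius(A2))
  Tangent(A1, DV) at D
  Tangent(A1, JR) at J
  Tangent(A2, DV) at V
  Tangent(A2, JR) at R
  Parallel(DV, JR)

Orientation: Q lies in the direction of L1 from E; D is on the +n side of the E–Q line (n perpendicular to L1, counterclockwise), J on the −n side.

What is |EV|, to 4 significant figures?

53.13

Tangency of A1 to both parallel lines with radius 16.2 puts D and J at E ± 16.2·n: D = (-15.94, 2.869), J = (15.94, -2.869). Equal radii place V and R the same way about Q: V = Q + 16.2·n = (-6.983, 52.67), R = Q − 16.2·n = (24.90, 46.93). Then |EV| = |V − E| = 53.13.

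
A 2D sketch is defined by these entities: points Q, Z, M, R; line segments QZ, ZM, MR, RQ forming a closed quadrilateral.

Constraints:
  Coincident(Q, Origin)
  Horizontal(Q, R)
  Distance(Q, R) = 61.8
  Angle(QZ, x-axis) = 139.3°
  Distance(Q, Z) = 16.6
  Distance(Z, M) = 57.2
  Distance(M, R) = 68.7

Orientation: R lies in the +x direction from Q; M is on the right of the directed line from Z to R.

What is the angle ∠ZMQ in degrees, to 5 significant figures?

10.478°

Checks: |ZM| = 57.20 ✓; |MR| = 68.70 ✓.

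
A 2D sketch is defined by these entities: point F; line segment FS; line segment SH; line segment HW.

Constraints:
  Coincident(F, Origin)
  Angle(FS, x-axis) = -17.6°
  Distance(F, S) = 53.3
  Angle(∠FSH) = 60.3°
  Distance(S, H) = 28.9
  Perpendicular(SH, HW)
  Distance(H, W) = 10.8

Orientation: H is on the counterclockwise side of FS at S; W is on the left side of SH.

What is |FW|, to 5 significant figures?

35.585

F is at the origin; FS runs at -17.6° with length 53.3, so S = 53.3·(cos -17.6°, sin -17.6°) = (50.805, -16.116). ∠FSH = 60.3°, so SH runs at -17.6° + (180° − 60.3°) = 102.10° from the x-axis; with |SH| = 28.9, H = S + 28.9·(cos 102.10°, sin 102.10°) = (44.747, 12.142). SH ⟂ HW; with |HW| = 10.8 on the left of SH, W = H + 10.8·(-0.97778, -0.20962) = (34.187, 9.8777). Then |FW| = |W − F| = 35.585.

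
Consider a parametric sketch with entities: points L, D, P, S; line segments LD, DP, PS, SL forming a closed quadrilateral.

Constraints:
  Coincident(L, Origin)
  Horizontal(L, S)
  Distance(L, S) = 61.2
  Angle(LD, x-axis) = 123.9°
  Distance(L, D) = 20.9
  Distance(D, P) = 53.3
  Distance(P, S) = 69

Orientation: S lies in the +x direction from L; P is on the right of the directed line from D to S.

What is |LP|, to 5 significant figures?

34.367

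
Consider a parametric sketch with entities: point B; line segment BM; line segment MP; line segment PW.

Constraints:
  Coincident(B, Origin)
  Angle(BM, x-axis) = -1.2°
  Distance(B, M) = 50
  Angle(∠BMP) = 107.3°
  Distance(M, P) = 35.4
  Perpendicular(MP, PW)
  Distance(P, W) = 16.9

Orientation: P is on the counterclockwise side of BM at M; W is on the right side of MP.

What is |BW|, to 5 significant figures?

81.884

B is at the origin; BM runs at -1.2° with length 50.0, so M = 50.0·(cos -1.2°, sin -1.2°) = (49.989, -1.0471). ∠BMP = 107.3°, so MP runs at -1.2° + (180° − 107.3°) = 71.500° from the x-axis; with |MP| = 35.4, P = M + 35.4·(cos 71.500°, sin 71.500°) = (61.222, 32.524). MP ⟂ PW; with |PW| = 16.9 on the right of MP, W = P + 16.9·(0.94832, -0.31730) = (77.248, 27.161). Then |BW| = |W − B| = 81.884.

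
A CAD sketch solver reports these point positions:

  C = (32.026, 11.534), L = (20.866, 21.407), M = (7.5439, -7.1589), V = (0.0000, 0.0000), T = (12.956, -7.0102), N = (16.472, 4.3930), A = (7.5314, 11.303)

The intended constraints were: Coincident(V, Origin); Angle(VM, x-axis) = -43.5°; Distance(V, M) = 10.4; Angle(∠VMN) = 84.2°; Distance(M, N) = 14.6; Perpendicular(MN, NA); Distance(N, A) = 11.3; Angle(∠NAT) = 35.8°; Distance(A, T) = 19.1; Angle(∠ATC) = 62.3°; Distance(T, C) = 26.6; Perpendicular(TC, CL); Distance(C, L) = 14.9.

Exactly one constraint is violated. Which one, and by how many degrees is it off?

Perpendicular(TC, CL) — off by 4.30°.

V = (0.00, 0.00) ✓; VM at -43.50° ✓; |VM| = 10.40 ✓; ∠VMN = 84.20° ✓; |MN| = 14.60 ✓; ∠(MN, NA) = 90.00° ✓; |NA| = 11.30 ✓; ∠NAT = 35.80° ✓; |AT| = 19.10 ✓; ∠ATC = 62.30° ✓; |TC| = 26.60 ✓; ∠(TC, CL) = 94.30° ✗; |CL| = 14.90 ✓.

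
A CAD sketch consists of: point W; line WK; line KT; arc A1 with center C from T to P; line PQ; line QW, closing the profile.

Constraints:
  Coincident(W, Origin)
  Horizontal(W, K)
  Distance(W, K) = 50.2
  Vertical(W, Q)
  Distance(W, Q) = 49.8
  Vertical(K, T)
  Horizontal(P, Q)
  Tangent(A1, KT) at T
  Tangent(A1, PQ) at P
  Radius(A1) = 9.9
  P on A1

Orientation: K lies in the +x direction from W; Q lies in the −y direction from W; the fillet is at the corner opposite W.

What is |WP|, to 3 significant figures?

64.1

W is at the origin; WK is horizontal with |WK| = 50.2 and K on the +x side, so K = (50.2, 0.00). W and Q share the same x with |WQ| = 49.8 and Q on the −y side, so Q = (0.00, -49.8). The virtual corner opposite W is at (50.2, -49.8). The tangent condition forces CT to be normal to KT and the tangent condition forces CP to be normal to PQ, with radius 9.9, so the center C sits 9.9 in from both sides at C = (40.3, -39.9). That places the tangent points at T = (50.2, -39.9) on KT and P = (40.3, -49.8) on PQ. Then |WP| = |P − W| = 64.1.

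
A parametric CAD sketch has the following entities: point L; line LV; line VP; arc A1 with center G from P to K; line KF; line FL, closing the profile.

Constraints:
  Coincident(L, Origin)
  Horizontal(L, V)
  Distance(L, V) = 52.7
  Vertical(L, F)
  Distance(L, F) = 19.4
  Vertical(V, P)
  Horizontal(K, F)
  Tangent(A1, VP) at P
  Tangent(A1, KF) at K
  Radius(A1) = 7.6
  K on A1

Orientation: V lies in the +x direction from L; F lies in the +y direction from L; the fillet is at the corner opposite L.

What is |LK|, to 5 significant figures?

49.096

L is at the origin; LV is horizontal with |LV| = 52.7 and V on the +x side, so V = (52.700, 0.0000). LF is vertical with |LF| = 19.4 and F on the +y side, so F = (0.0000, 19.400). The virtual corner opposite L is at (52.700, 19.400). Tangency of A1 to VP means the radius GP is perpendicular to VP and A1 meets KF tangentially, so GK is at right angles to KF, with radius 7.6, so the center G sits 7.6 in from both sides at G = (45.100, 11.800). That places the tangent points at P = (52.700, 11.800) on VP and K = (45.100, 19.400) on KF. Then |LK| = |K − L| = 49.096.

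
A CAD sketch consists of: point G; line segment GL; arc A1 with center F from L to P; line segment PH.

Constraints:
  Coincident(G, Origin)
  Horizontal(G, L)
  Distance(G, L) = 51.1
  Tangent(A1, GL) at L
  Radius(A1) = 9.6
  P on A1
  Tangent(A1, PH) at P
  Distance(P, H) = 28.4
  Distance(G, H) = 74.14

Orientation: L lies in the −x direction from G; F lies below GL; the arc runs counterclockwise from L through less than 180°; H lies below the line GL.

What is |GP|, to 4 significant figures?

61.16

G is at the origin; G and L share the same y with |GL| = 51.1 and L on the −x side, so L = (-51.10, 0.000). The tangent condition forces FL to be normal to GL, so F = L + (0, -9.6) = (-51.10, -9.600). Since FP ⟂ PH (tangency), |FH| = √(9.6² + 28.4²) = 29.98 regardless of where P sits on A1. So H lies on both circle(G, 74.14) and circle(F, 29.98); the below-GL intersection is H = (-64.61, -36.36). P is the foot of the tangent from H: P = (-60.60, -8.245).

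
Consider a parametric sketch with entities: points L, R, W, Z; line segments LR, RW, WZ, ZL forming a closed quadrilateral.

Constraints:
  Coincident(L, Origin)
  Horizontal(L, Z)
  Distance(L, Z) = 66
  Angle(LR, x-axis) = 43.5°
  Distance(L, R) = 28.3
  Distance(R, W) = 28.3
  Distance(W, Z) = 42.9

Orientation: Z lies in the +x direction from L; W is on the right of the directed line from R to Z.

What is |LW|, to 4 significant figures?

25.47

L is at the origin; L and Z share the same y with |LZ| = 66.0 and Z in +x, so Z = (66.0, 0). LR runs at 43.5° with |LR| = 28.3, so R = (20.53, 19.48). W is determined by |RW| = 28.3 and |WZ| = 42.9 together: it lies at the intersection of circle(R, 28.3) and circle(Z, 42.9). With |RZ| = 49.47, the foot of the radical line on RZ is 14.23 from R and the perpendicular offset is √(28.3² − 14.23²) = 24.46. Taking the right-of-RZ solution: W = (23.97, -8.609).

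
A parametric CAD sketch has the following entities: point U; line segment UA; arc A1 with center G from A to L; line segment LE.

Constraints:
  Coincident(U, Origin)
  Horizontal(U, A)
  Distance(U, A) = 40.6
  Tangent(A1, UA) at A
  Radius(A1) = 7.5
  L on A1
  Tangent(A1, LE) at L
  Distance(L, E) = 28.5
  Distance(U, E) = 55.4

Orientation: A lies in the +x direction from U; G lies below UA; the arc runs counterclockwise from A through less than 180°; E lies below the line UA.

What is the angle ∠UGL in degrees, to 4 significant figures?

26.51°

Checks: |GL| = 7.500 ✓; ∠(GL, LE) = 90.00° ✓; |LE| = 28.50 ✓; |UE| = 55.40 ✓.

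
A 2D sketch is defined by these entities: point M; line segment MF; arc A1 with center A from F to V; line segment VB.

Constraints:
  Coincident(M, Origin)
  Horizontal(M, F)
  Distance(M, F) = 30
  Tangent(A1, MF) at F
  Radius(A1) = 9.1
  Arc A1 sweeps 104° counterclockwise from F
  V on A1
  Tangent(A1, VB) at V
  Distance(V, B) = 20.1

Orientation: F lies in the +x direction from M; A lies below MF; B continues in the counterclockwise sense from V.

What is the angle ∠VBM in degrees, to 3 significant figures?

26.2°

M is at the origin; MF is horizontal with |MF| = 30.0 and F on the +x side, so F = (30.0, 0.00). Tangency of A1 to MF means the radius AF is perpendicular to MF, so A = F + (0, -9.1) = (30.0, -9.10). On A1, F sits at bearing 90° from A; a 104° counterclockwise sweep puts V at bearing 194°, so V = A + 9.1·(cos 194°, sin 194°) = (21.2, -11.3). A1 meets VB tangentially, so AV is at right angles to VB, so VB runs along (−sin 194°, cos 194°); with |VB| = 20.1, B = (26.0, -30.8). Then cos ∠VBM = BV·BM / (|BV||BM|), giving 26.2°.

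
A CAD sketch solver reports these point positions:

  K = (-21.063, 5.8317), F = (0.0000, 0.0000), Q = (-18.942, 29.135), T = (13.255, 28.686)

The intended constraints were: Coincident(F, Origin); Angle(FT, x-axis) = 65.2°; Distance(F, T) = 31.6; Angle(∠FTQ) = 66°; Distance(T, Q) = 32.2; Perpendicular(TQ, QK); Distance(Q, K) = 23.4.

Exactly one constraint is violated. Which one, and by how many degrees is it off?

Perpendicular(TQ, QK) — off by 4.40°.

F = (0.00, 0.00) ✓; FT at 65.20° ✓; |FT| = 31.60 ✓; ∠FTQ = 66.00° ✓; |TQ| = 32.20 ✓; ∠(TQ, QK) = 85.60° ✗; |QK| = 23.40 ✓.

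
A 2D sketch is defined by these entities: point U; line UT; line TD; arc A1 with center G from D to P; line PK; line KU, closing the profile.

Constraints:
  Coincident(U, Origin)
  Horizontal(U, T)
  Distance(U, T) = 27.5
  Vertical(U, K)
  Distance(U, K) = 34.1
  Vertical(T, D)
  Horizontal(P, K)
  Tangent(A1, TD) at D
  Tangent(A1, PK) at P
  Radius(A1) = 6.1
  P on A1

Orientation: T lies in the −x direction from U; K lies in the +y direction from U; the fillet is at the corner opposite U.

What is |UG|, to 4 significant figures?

35.24

U is at the origin; UT is horizontal with |UT| = 27.5 and T on the −x side, so T = (-27.50, 0.000). UK is vertical with |UK| = 34.1 and K on the +y side, so K = (0.000, 34.10). The virtual corner opposite U is at (-27.50, 34.10). A1 meets TD tangentially, so GD is at right angles to TD and A1 meets PK tangentially, so GP is at right angles to PK, with radius 6.1, so the center G sits 6.1 in from both sides at G = (-21.40, 28.00). Then |UG| = |G − U| = 35.24.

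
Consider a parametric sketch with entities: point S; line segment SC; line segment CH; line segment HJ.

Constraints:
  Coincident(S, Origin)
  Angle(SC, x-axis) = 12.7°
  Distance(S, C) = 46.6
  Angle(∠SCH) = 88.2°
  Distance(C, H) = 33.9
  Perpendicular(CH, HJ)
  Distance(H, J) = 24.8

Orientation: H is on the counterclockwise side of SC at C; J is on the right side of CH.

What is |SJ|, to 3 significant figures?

78.4

S is at the origin; SC runs at 12.7° with length 46.6, so C = 46.6·(cos 12.7°, sin 12.7°) = (45.5, 10.2). ∠SCH = 88.2°, so CH runs at 12.7° + (180° − 88.2°) = 104° from the x-axis; with |CH| = 33.9, H = C + 33.9·(cos 104°, sin 104°) = (37.0, 43.1). CH ⟂ HJ; with |HJ| = 24.8 on the right of CH, J = H + 24.8·(0.968, 0.250) = (61.0, 49.3). Then |SJ| = |J − S| = 78.4.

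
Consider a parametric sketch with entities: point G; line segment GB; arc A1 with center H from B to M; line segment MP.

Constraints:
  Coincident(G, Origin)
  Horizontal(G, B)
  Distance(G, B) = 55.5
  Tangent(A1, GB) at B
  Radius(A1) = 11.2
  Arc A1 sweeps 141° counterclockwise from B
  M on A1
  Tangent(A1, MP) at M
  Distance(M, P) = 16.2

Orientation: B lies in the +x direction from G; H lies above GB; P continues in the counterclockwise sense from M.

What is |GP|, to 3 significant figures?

58.3

On A1, B sits at bearing -90° from H; a 141° counterclockwise sweep puts M at bearing 51°, so M = H + 11.2·(cos 51°, sin 51°) = (62.5, 19.9). Since A1 is tangent to MP there, HM ⟂ MP, so MP runs along (−sin 51°, cos 51°); with |MP| = 16.2, P = (50.0, 30.1). Then |GP| = |P − G| = 58.3.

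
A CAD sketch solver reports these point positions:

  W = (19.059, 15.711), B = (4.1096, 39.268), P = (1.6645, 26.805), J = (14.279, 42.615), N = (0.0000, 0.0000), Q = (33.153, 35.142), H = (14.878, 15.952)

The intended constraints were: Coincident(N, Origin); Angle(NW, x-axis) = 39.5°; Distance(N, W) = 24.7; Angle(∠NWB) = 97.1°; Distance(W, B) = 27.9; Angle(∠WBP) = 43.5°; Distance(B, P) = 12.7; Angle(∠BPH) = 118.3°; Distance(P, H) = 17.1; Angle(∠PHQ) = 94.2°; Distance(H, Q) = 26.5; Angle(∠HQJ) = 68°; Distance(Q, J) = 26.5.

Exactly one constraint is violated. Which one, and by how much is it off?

Distance(Q, J) = 26.5 — off by 6.20.

N = (0.00, 0.00) ✓; NW at 39.50° ✓; |NW| = 24.70 ✓; ∠NWB = 97.10° ✓; |WB| = 27.90 ✓; ∠WBP = 43.50° ✓; |BP| = 12.70 ✓; ∠BPH = 118.3° ✓; |PH| = 17.10 ✓; ∠PHQ = 94.20° ✓; |HQ| = 26.50 ✓; ∠HQJ = 68.00° ✓; |QJ| = 20.30 ✗.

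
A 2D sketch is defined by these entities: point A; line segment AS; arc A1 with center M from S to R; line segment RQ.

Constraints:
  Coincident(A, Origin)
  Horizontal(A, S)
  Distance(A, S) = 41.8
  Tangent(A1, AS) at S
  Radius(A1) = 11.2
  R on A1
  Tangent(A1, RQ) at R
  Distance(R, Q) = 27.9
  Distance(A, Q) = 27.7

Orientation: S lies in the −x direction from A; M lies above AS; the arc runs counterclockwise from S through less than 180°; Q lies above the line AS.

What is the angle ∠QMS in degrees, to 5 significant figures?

114.45°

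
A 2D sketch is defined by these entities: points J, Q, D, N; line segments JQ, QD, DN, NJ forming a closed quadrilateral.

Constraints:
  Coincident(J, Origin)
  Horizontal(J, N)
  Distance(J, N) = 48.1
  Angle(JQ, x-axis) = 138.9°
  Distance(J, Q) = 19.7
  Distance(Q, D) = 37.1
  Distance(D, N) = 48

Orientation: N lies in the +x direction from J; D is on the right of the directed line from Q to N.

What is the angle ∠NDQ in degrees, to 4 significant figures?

97.25°

J is at the origin; J and N share the same y with |JN| = 48.1 and N in +x, so N = (48.1, 0). JQ runs at 138.9° with |JQ| = 19.7, so Q = (-14.85, 12.95). D is determined by |QD| = 37.1 and |DN| = 48.0 together: it lies at the intersection of circle(Q, 37.1) and circle(N, 48.0). With |QN| = 64.26, the foot of the radical line on QN is 24.91 from Q and the perpendicular offset is √(37.1² − 24.91²) = 27.49. Taking the right-of-QN solution: D = (4.019, -19.00).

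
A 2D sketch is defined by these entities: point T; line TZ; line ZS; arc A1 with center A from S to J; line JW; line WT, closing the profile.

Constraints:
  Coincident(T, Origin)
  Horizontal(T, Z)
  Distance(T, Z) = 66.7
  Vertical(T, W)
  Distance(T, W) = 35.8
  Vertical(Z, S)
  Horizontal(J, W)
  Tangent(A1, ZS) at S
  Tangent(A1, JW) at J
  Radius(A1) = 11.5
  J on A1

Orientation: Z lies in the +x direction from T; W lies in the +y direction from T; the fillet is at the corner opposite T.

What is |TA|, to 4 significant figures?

60.31

T and W share the same x with |TW| = 35.8 and W on the +y side, so W = (0.000, 35.80). The virtual corner opposite T is at (66.70, 35.80). The tangent condition forces AS to be normal to ZS and A1 meets JW tangentially, so AJ is at right angles to JW, with radius 11.5, so the center A sits 11.5 in from both sides at A = (55.20, 24.30). Then |TA| = |A − T| = 60.31.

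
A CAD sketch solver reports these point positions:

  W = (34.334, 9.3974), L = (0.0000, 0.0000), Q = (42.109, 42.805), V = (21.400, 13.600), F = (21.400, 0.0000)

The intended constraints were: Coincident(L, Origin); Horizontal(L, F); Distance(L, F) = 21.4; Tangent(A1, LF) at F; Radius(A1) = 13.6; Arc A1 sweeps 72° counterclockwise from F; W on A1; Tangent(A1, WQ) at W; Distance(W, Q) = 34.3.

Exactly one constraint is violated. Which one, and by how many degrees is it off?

Tangent(A1, WQ) at W — off by 4.90°.

L = (0.00, 0.00) ✓; L.y = 0.00, F.y = 0.00 ✓; |LF| = 21.40 ✓; ∠(VF, FL) = 90.00° ✓; |VF| = 13.60 ✓; bearing(V→W) − bearing(V→F) = 72.00° ✓; |VW| = 13.60 ✓; ∠(VW, WQ) = 85.10° ✗; |WQ| = 34.30 ✓.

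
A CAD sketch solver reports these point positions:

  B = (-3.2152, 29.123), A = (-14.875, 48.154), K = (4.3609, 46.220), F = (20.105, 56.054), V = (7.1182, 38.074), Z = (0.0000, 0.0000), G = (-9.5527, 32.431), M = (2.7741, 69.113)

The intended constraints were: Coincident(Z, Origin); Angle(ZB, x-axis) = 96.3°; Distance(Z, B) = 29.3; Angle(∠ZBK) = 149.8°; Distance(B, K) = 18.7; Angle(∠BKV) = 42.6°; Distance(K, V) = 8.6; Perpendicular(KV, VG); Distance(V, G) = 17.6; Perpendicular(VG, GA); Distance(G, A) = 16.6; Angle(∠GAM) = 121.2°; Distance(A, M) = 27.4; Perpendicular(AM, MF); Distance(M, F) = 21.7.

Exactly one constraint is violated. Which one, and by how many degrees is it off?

Perpendicular(AM, MF) — off by 3.10°.

Z = (0.00, 0.00) ✓; ZB at 96.30° ✓; |ZB| = 29.30 ✓; ∠ZBK = 149.8° ✓; |BK| = 18.70 ✓; ∠BKV = 42.60° ✓; |KV| = 8.600 ✓; ∠(KV, VG) = 90.00° ✓; |VG| = 17.60 ✓; ∠(VG, GA) = 90.00° ✓; |GA| = 16.60 ✓; ∠GAM = 121.2° ✓; |AM| = 27.40 ✓; ∠(AM, MF) = 86.90° ✗; |MF| = 21.70 ✓.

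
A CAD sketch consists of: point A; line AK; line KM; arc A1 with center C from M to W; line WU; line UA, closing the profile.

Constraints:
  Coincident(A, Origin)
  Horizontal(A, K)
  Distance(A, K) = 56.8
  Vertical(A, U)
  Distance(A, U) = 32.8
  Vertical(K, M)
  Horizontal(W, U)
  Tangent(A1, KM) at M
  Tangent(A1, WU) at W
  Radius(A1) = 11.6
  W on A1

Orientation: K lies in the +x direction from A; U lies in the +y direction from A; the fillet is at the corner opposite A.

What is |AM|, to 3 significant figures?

60.6

A is at the origin; A and K share the same y with |AK| = 56.8 and K on the +x side, so K = (56.8, 0.00). A and U share the same x with |AU| = 32.8 and U on the +y side, so U = (0.00, 32.8). The virtual corner opposite A is at (56.8, 32.8). Since A1 is tangent to KM there, CM ⟂ KM and since A1 is tangent to WU there, CW ⟂ WU, with radius 11.6, so the center C sits 11.6 in from both sides at C = (45.2, 21.2). That places the tangent points at M = (56.8, 21.2) on KM and W = (45.2, 32.8) on WU. Then |AM| = |M − A| = 60.6.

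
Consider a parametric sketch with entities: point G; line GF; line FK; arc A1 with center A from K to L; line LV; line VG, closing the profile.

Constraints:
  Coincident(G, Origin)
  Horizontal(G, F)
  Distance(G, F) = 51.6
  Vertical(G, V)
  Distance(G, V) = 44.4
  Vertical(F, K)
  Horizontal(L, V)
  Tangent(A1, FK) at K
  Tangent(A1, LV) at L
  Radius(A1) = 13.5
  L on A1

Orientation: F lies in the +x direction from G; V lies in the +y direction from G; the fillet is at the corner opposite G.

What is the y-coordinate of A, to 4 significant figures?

30.90

G is at the origin; GF is horizontal with |GF| = 51.6 and F on the +x side, so F = (51.60, 0.000). GV is vertical with |GV| = 44.4 and V on the +y side, so V = (0.000, 44.40). The virtual corner opposite G is at (51.60, 44.40). Tangency of A1 to FK means the radius AK is perpendicular to FK and tangency of A1 to LV means the radius AL is perpendicular to LV, with radius 13.5, so the center A sits 13.5 in from both sides at A = (38.10, 30.90). So A.y = 30.90.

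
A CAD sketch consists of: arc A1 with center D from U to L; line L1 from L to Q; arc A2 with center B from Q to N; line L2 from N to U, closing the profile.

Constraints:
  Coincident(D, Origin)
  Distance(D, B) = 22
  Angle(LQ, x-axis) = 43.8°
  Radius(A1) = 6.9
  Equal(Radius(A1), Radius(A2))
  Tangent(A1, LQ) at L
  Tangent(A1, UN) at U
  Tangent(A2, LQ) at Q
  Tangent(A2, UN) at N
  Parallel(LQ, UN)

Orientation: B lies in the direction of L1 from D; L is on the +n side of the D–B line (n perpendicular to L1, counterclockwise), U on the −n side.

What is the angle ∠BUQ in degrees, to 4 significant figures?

14.69°

The slot axis is L1's direction at 43.8°, so u = (cos 43.8°, sin 43.8°) = (0.7218, 0.6921) and n = (−sin 43.8°, cos 43.8°) = (-0.6921, 0.7218). D is at the origin and B lies 22.0 along u from D, so B = 22.0·u = (15.88, 15.23). Tangency of A1 to both parallel lines with radius 6.9 puts L and U at D ± 6.9·n: L = (-4.776, 4.980), U = (4.776, -4.980). Equal radii place Q and N the same way about B: Q = B + 6.9·n = (11.10, 20.21), N = B − 6.9·n = (20.65, 10.25). Then cos ∠BUQ = UB·UQ / (|UB||UQ|), giving 14.69°.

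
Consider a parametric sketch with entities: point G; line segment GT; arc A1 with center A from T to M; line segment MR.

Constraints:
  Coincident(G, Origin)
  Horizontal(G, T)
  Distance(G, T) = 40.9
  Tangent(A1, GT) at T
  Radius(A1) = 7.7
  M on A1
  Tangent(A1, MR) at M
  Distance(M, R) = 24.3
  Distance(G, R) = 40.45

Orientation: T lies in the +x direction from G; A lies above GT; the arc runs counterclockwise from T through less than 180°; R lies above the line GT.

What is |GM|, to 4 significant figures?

47.91

G is at the origin; G and T share the same y with |GT| = 40.9 and T on the +x side, so T = (40.90, 0.000). Tangency of A1 to GT means the radius AT is perpendicular to GT, so A = T + (0, 7.7) = (40.90, 7.700). Since AM ⟂ MR (tangency), |AR| = √(7.7² + 24.3²) = 25.49 regardless of where M sits on A1. So R lies on both circle(G, 40.45) and circle(A, 25.49); the above-GT intersection is R = (27.68, 29.50). M is the foot of the tangent from R: M = (45.97, 13.50).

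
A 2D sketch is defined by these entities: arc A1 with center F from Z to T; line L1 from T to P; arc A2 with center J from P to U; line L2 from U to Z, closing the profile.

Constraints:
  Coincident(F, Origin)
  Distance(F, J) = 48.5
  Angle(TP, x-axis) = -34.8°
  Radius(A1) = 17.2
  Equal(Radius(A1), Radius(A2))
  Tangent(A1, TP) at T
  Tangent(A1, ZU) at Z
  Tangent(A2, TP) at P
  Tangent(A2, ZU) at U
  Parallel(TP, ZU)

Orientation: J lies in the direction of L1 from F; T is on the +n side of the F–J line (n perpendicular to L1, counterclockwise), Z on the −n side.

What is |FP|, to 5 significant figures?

51.460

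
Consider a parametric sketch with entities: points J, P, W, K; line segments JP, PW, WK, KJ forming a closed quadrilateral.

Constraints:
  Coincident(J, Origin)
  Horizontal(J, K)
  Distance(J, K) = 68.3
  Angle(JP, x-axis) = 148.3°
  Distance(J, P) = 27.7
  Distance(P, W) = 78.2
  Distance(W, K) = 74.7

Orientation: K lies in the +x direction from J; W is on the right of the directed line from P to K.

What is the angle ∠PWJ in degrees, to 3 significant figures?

13.7°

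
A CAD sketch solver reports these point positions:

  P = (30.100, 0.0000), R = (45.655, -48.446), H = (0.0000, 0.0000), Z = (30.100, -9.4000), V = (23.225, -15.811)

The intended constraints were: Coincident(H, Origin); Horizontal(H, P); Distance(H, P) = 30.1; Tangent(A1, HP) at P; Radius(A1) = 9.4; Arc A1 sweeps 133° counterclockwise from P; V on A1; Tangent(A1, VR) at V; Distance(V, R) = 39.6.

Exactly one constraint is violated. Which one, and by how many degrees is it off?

Tangent(A1, VR) at V — off by 8.50°.

H = (0.00, 0.00) ✓; H.y = 0.00, P.y = 0.00 ✓; |HP| = 30.10 ✓; ∠(ZP, PH) = 90.00° ✓; |ZP| = 9.400 ✓; bearing(Z→V) − bearing(Z→P) = 133.0° ✓; |ZV| = 9.400 ✓; ∠(ZV, VR) = 98.50° ✗; |VR| = 39.60 ✓.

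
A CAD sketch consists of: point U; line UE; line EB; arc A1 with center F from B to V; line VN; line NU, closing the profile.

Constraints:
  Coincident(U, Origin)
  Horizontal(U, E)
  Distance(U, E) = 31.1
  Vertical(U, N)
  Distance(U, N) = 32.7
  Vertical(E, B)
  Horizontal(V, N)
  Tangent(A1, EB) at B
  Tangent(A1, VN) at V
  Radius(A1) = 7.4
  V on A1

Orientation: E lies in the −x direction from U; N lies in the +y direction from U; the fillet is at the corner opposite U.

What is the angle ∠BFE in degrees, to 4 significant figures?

73.70°

The virtual corner opposite U is at (-31.10, 32.70). A1 meets EB tangentially, so FB is at right angles to EB and the tangent condition forces FV to be normal to VN, with radius 7.4, so the center F sits 7.4 in from both sides at F = (-23.70, 25.30). That places the tangent points at B = (-31.10, 25.30) on EB and V = (-23.70, 32.70) on VN. Then cos ∠BFE = FB·FE / (|FB||FE|), giving 73.70°.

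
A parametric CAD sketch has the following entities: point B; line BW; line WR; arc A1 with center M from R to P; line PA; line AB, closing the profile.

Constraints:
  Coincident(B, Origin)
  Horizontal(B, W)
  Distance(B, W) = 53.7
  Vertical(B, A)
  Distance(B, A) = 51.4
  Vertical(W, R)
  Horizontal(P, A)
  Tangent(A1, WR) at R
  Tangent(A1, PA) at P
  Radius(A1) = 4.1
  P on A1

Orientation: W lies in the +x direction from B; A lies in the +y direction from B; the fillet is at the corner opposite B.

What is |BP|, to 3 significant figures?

71.4

B is at the origin; B and W share the same y with |BW| = 53.7 and W on the +x side, so W = (53.7, 0.00). BA is vertical with |BA| = 51.4 and A on the +y side, so A = (0.00, 51.4). The virtual corner opposite B is at (53.7, 51.4). A1 meets WR tangentially, so MR is at right angles to WR and A1 meets PA tangentially, so MP is at right angles to PA, with radius 4.1, so the center M sits 4.1 in from both sides at M = (49.6, 47.3). That places the tangent points at R = (53.7, 47.3) on WR and P = (49.6, 51.4) on PA. Then |BP| = |P − B| = 71.4.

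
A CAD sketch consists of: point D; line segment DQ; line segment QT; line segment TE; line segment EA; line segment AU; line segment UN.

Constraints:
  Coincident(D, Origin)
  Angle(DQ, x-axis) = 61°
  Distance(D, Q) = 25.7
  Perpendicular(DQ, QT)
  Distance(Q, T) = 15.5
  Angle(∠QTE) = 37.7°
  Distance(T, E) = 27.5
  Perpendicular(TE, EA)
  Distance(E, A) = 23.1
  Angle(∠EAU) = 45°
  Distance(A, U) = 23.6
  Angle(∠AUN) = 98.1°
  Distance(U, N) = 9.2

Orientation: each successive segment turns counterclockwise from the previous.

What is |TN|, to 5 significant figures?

16.363

D is at the origin; DQ runs at 61.0° with length 25.7, so Q = (12.460, 22.478). DQ is perpendicular to QT, so QT runs at 151.00°; with |QT| = 15.5, T = (-1.0970, 29.992). ∠QTE = 37.7° gives TE at -66.700° from the x-axis; with |TE| = 27.5, E = (9.7805, 4.7350). TE is perpendicular to EA, so EA runs at 23.300°; with |EA| = 23.1, A = (30.997, 13.872). ∠EAU = 45.0° gives AU at 158.30° from the x-axis; with |AU| = 23.6, U = (9.0691, 22.598). ∠AUN = 98.1° gives UN at -119.80° from the x-axis; with |UN| = 9.2, N = (4.4969, 14.615). Then |TN| = |N − T| = 16.363.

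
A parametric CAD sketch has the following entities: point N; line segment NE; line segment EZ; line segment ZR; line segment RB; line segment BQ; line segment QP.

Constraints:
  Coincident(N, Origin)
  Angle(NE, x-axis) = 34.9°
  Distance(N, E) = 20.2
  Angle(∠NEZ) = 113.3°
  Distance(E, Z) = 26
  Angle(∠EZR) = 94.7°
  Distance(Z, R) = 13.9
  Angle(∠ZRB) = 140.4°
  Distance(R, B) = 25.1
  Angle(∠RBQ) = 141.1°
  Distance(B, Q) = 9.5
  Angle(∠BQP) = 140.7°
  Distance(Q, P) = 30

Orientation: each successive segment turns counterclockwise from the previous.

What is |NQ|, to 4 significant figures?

21.89

∠ZRB = 140.4° gives RB at -133.5° from the x-axis; with |RB| = 25.1, B = (-19.74, 17.15). ∠RBQ = 141.1° gives BQ at -94.60° from the x-axis; with |BQ| = 9.5, Q = (-20.50, 7.680). Then |NQ| = |Q − N| = 21.89.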